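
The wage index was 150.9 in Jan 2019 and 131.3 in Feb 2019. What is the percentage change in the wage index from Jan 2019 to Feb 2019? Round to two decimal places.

Change = (131.3 − 150.9) / 150.9 × 100
       = -19.6 / 150.9 × 100 = -12.9887%

-12.99%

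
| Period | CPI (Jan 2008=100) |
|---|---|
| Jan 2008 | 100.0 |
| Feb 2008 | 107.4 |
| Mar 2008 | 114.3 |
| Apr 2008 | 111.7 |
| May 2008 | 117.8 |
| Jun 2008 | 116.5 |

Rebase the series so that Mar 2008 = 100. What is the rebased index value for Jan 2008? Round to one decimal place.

Rebased(Jan 2008) = 100.0 / 114.3 × 100 = 87.4891

87.5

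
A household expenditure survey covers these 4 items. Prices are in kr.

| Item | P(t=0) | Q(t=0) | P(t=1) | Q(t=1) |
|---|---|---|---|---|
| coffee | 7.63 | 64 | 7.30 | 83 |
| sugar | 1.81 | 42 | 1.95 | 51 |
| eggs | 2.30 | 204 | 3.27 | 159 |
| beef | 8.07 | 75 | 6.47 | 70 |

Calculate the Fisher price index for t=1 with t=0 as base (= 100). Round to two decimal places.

Laspeyres component (base-period weights):
ΣP(t=1)Q(t=0) = 7.30×64 + 1.95×42 + 3.27×204 + 6.47×75 = 467.2 + 81.9 + 667.08 + 485.25 = 1701.43
ΣP(t=0)Q(t=0) = 7.63×64 + 1.81×42 + 2.30×204 + 8.07×75 = 488.32 + 76.02 + 469.2 + 605.25 = 1638.79
L = 1701.43 / 1638.79 × 100 = 103.8223
Paasche component (current-period weights):
ΣP(t=1)Q(t=1) = 7.30×83 + 1.95×51 + 3.27×159 + 6.47×70 = 605.9 + 99.45 + 519.93 + 452.9 = 1678.18
ΣP(t=0)Q(t=1) = 7.63×83 + 1.81×51 + 2.30×159 + 8.07×70 = 633.29 + 92.31 + 365.7 + 564.9 = 1656.2
P = 1678.18 / 1656.2 × 100 = 101.3271
Fisher = √(L × P) = √(103.8223 × 101.3271) = 102.5671

102.57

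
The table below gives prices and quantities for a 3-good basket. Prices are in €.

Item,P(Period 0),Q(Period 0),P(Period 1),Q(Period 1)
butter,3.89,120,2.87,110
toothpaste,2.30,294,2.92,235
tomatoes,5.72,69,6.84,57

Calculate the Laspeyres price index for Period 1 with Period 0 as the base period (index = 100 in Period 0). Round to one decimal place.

108.9

Laspeyres price index uses base-period quantities as weights.
ΣP(Period 1)·Q(Period 0) = 2.87×120 + 2.92×294 + 6.84×69 = 344.4 + 858.48 + 471.96 = 1674.84
ΣP(Period 0)·Q(Period 0) = 3.89×120 + 2.30×294 + 5.72×69 = 466.8 + 676.2 + 394.68 = 1537.68
Index = 1674.84 / 1537.68 × 100 = 108.9199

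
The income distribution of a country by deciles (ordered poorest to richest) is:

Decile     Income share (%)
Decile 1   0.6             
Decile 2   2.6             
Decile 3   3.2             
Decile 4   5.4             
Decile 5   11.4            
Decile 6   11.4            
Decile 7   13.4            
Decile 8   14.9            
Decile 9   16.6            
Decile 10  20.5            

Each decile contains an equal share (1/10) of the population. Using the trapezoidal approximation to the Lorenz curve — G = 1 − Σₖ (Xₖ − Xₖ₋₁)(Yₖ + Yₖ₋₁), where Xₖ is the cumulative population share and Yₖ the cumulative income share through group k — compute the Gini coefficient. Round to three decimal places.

Cumulative income shares Yₖ: 0.0060, 0.0320, 0.0640, 0.1180, 0.2320, 0.3460, 0.4800, 0.6290, 0.7950, 1.0000
Σ (Xₖ−Xₖ₋₁)(Yₖ+Yₖ₋₁) = (1/10)(0.0060+0.0000) + (1/10)(0.0320+0.0060) + (1/10)(0.0640+0.0320) + (1/10)(0.1180+0.0640) + (1/10)(0.2320+0.1180) + (1/10)(0.3460+0.2320) + (1/10)(0.4800+0.3460) + (1/10)(0.6290+0.4800) + (1/10)(0.7950+0.6290) + (1/10)(1.0000+0.7950)
  = 0.0006 + 0.0038 + 0.0096 + 0.0182 + 0.0350 + 0.0578 + 0.0826 + 0.1109 + 0.1424 + 0.1795 = 0.6404
G = 1 − 0.6404 = 0.3596

0.360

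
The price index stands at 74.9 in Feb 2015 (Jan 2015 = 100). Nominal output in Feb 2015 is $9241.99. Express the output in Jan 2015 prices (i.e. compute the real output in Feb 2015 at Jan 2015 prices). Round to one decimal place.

12339.1

Real = Nominal ÷ (Index/100) = 9241.99 ÷ (74.9/100)
     = 9241.99 ÷ 0.749 = 12339.1055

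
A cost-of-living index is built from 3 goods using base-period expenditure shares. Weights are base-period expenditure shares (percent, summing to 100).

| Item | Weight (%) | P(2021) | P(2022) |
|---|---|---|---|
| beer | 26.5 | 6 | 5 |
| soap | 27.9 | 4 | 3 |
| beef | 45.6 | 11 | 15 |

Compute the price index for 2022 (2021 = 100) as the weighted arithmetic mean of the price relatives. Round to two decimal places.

beer: 26.5 × (5/6) = 26.5 × 0.833333 = 22.0833
soap: 27.9 × (3/4) = 27.9 × 0.750000 = 20.9250
beef: 45.6 × (15/11) = 45.6 × 1.363636 = 62.1818
Index = Σ wᵢ·(p₁ᵢ/p₀ᵢ) = 22.0833 + 20.9250 + 62.1818 = 105.1902

105.19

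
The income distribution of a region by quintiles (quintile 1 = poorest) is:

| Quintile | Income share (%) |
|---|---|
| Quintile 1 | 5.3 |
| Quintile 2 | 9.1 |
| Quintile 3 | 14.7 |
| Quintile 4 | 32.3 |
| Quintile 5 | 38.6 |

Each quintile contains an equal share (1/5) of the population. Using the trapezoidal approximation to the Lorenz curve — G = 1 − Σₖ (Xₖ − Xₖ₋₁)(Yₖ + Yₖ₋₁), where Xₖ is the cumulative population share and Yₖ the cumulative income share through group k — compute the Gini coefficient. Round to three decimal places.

Cumulative income shares Yₖ: 0.0530, 0.1440, 0.2910, 0.6140, 1.0000
Σ (Xₖ−Xₖ₋₁)(Yₖ+Yₖ₋₁) = (1/5)(0.0530+0.0000) + (1/5)(0.1440+0.0530) + (1/5)(0.2910+0.1440) + (1/5)(0.6140+0.2910) + (1/5)(1.0000+0.6140)
  = 0.0106 + 0.0394 + 0.0870 + 0.1810 + 0.3228 = 0.6408
G = 1 − 0.6408 = 0.3592

0.359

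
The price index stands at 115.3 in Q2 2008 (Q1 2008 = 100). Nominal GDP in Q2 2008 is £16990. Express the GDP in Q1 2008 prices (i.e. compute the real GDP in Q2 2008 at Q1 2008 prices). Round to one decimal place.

Real = Nominal ÷ (Index/100) = 16990 ÷ (115.3/100)
     = 16990 ÷ 1.153 = 14735.4727

14735.5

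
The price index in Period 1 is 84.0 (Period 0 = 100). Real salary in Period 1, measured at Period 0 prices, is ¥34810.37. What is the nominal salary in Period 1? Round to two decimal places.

29240.71

Nominal = Real × (Index/100) = 34810.37 × (84.0/100)
        = 34810.37 × 0.840 = 29240.7108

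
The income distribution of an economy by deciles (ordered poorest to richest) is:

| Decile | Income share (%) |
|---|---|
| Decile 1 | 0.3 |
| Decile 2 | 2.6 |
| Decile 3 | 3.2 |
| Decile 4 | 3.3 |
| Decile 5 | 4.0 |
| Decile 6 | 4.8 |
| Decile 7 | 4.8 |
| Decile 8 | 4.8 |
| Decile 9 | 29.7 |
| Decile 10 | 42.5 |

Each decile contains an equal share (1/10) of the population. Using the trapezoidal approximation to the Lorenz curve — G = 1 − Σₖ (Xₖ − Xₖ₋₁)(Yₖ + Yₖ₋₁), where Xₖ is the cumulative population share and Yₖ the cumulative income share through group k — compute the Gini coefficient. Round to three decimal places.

0.583

Cumulative income shares Yₖ: 0.0030, 0.0290, 0.0610, 0.0940, 0.1340, 0.1820, 0.2300, 0.2780, 0.5750, 1.0000
Σ (Xₖ−Xₖ₋₁)(Yₖ+Yₖ₋₁) = (1/10)(0.0030+0.0000) + (1/10)(0.0290+0.0030) + (1/10)(0.0610+0.0290) + (1/10)(0.0940+0.0610) + (1/10)(0.1340+0.0940) + (1/10)(0.1820+0.1340) + (1/10)(0.2300+0.1820) + (1/10)(0.2780+0.2300) + (1/10)(0.5750+0.2780) + (1/10)(1.0000+0.5750)
  = 0.0003 + 0.0032 + 0.0090 + 0.0155 + 0.0228 + 0.0316 + 0.0412 + 0.0508 + 0.0853 + 0.1575 = 0.4172
G = 1 − 0.4172 = 0.5828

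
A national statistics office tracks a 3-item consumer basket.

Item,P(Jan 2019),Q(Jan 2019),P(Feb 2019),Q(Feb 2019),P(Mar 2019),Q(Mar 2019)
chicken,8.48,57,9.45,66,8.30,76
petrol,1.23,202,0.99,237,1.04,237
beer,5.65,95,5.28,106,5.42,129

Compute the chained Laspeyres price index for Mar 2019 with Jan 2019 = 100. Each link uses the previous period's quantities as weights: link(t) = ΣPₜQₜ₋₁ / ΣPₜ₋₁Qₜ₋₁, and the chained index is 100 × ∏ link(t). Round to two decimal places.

Link Jan 2019→Feb 2019:
ΣP(Feb 2019)Q(Jan 2019) = 9.45×57 + 0.99×202 + 5.28×95 = 538.65 + 199.98 + 501.6 = 1240.23
ΣP(Jan 2019)Q(Jan 2019) = 8.48×57 + 1.23×202 + 5.65×95 = 483.36 + 248.46 + 536.75 = 1268.57
link = 1240.23/1268.57 = 0.977660
Link Feb 2019→Mar 2019:
ΣP(Mar 2019)Q(Feb 2019) = 8.30×66 + 1.04×237 + 5.42×106 = 547.8 + 246.48 + 574.52 = 1368.8
ΣP(Feb 2019)Q(Feb 2019) = 9.45×66 + 0.99×237 + 5.28×106 = 623.7 + 234.63 + 559.68 = 1418.01
link = 1368.8/1418.01 = 0.965296
Chained index = 100 × 0.977660 × 0.965296 = 94.3732

94.37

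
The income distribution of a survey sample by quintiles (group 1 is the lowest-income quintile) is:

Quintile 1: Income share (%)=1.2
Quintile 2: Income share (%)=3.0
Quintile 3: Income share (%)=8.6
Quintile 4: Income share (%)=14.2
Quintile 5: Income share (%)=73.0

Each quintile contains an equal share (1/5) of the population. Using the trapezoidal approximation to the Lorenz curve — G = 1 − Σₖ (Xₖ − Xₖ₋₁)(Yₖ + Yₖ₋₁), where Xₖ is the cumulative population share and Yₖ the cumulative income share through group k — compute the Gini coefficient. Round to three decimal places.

0.619

Cumulative income shares Yₖ: 0.0120, 0.0420, 0.1280, 0.2700, 1.0000
Σ (Xₖ−Xₖ₋₁)(Yₖ+Yₖ₋₁) = (1/5)(0.0120+0.0000) + (1/5)(0.0420+0.0120) + (1/5)(0.1280+0.0420) + (1/5)(0.2700+0.1280) + (1/5)(1.0000+0.2700)
  = 0.0024 + 0.0108 + 0.0340 + 0.0796 + 0.2540 = 0.3808
G = 1 − 0.3808 = 0.6192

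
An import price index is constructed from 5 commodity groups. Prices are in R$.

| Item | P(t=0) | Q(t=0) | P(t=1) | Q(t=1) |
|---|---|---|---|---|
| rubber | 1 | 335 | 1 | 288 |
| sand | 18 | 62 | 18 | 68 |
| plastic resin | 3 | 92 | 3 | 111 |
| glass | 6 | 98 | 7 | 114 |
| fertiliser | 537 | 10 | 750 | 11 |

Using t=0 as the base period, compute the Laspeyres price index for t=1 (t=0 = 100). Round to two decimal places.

128.99

Laspeyres price index uses base-period quantities as weights.
ΣP(t=1)·Q(t=0) = 1×335 + 18×62 + 3×92 + 7×98 + 750×10 = 335 + 1116 + 276 + 686 + 7500 = 9913
ΣP(t=0)·Q(t=0) = 1×335 + 18×62 + 3×92 + 6×98 + 537×10 = 335 + 1116 + 276 + 588 + 5370 = 7685
Index = 9913 / 7685 × 100 = 128.9915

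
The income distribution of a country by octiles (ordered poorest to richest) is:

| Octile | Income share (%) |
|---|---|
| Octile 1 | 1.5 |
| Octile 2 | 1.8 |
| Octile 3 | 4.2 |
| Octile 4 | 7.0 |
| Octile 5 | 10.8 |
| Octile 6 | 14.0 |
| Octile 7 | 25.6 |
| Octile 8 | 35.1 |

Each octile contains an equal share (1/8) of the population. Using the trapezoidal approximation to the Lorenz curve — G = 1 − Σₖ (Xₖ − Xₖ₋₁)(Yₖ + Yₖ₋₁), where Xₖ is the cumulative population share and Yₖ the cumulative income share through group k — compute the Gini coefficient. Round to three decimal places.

Cumulative income shares Yₖ: 0.0150, 0.0330, 0.0750, 0.1450, 0.2530, 0.3930, 0.6490, 1.0000
Σ (Xₖ−Xₖ₋₁)(Yₖ+Yₖ₋₁) = (1/8)(0.0150+0.0000) + (1/8)(0.0330+0.0150) + (1/8)(0.0750+0.0330) + (1/8)(0.1450+0.0750) + (1/8)(0.2530+0.1450) + (1/8)(0.3930+0.2530) + (1/8)(0.6490+0.3930) + (1/8)(1.0000+0.6490)
  = 0.0019 + 0.0060 + 0.0135 + 0.0275 + 0.0498 + 0.0808 + 0.1303 + 0.2061 = 0.5158
G = 1 − 0.5158 = 0.4842

0.484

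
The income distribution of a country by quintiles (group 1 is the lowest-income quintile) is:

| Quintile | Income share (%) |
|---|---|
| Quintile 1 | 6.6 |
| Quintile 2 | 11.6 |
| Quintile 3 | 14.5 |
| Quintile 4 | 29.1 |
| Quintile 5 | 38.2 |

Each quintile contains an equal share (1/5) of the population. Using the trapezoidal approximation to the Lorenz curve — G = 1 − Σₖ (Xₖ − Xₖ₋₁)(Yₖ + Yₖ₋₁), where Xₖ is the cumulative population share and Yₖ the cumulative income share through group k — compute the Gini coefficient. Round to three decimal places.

0.323

Cumulative income shares Yₖ: 0.0660, 0.1820, 0.3270, 0.6180, 1.0000
Σ (Xₖ−Xₖ₋₁)(Yₖ+Yₖ₋₁) = (1/5)(0.0660+0.0000) + (1/5)(0.1820+0.0660) + (1/5)(0.3270+0.1820) + (1/5)(0.6180+0.3270) + (1/5)(1.0000+0.6180)
  = 0.0132 + 0.0496 + 0.1018 + 0.1890 + 0.3236 = 0.6772
G = 1 − 0.6772 = 0.3228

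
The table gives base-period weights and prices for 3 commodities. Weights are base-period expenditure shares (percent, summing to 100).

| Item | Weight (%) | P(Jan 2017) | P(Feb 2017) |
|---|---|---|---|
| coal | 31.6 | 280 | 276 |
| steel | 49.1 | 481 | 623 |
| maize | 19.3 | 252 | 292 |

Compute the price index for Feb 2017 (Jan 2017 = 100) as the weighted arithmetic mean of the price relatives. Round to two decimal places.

coal: 31.6 × (276/280) = 31.6 × 0.985714 = 31.1486
steel: 49.1 × (623/481) = 49.1 × 1.295218 = 63.5952
maize: 19.3 × (292/252) = 19.3 × 1.158730 = 22.3635
Index = Σ wᵢ·(p₁ᵢ/p₀ᵢ) = 31.1486 + 63.5952 + 22.3635 = 117.1073

117.11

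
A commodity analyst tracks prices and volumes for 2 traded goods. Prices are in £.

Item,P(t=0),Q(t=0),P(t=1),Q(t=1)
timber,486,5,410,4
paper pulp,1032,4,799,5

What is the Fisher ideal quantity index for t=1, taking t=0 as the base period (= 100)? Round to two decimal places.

107.87

Laspeyres component (base-period weights):
ΣP(t=0)Q(t=1) = 486×4 + 1032×5 = 1944 + 5160 = 7104
ΣP(t=0)Q(t=0) = 486×5 + 1032×4 = 2430 + 4128 = 6558
L = 7104 / 6558 × 100 = 108.3257
Paasche component (current-period weights):
ΣP(t=1)Q(t=1) = 410×4 + 799×5 = 1640 + 3995 = 5635
ΣP(t=1)Q(t=0) = 410×5 + 799×4 = 2050 + 3196 = 5246
P = 5635 / 5246 × 100 = 107.4152
Fisher = √(L × P) = √(108.3257 × 107.4152) = 107.8695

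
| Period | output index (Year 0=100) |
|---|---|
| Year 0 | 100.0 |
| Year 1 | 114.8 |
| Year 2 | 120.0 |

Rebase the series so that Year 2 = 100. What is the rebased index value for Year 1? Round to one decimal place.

95.7

Rebased(Year 1) = 114.8 / 120.0 × 100 = 95.6667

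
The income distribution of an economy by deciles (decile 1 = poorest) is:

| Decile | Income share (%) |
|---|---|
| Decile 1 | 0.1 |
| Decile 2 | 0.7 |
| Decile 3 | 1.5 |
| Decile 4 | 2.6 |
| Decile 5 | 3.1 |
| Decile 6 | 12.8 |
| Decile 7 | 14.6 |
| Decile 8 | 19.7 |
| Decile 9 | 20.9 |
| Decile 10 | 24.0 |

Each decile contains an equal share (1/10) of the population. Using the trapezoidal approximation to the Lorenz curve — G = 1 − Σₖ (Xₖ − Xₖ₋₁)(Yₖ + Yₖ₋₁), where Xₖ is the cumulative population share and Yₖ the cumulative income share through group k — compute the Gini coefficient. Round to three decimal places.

0.493

Cumulative income shares Yₖ: 0.0010, 0.0080, 0.0230, 0.0490, 0.0800, 0.2080, 0.3540, 0.5510, 0.7600, 1.0000
Σ (Xₖ−Xₖ₋₁)(Yₖ+Yₖ₋₁) = (1/10)(0.0010+0.0000) + (1/10)(0.0080+0.0010) + (1/10)(0.0230+0.0080) + (1/10)(0.0490+0.0230) + (1/10)(0.0800+0.0490) + (1/10)(0.2080+0.0800) + (1/10)(0.3540+0.2080) + (1/10)(0.5510+0.3540) + (1/10)(0.7600+0.5510) + (1/10)(1.0000+0.7600)
  = 0.0001 + 0.0009 + 0.0031 + 0.0072 + 0.0129 + 0.0288 + 0.0562 + 0.0905 + 0.1311 + 0.1760 = 0.5068
G = 1 − 0.5068 = 0.4932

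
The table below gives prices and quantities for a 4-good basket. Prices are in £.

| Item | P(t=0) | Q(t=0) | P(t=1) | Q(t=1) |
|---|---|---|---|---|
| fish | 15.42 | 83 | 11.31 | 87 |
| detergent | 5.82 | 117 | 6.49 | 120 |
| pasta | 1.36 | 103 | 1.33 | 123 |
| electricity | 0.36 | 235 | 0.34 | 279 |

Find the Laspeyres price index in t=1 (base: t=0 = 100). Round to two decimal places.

Laspeyres price index uses base-period quantities as weights.
ΣP(t=1)·Q(t=0) = 11.31×83 + 6.49×117 + 1.33×103 + 0.34×235 = 938.73 + 759.33 + 136.99 + 79.9 = 1914.95
ΣP(t=0)·Q(t=0) = 15.42×83 + 5.82×117 + 1.36×103 + 0.36×235 = 1279.86 + 680.94 + 140.08 + 84.6 = 2185.48
Index = 1914.95 / 2185.48 × 100 = 87.6215

87.62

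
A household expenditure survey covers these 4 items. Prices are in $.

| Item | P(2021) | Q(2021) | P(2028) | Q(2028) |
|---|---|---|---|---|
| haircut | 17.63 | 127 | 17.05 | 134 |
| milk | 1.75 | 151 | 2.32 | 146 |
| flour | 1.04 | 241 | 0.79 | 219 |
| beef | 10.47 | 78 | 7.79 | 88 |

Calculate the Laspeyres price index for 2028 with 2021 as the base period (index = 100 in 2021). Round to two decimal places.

Laspeyres price index uses base-period quantities as weights.
ΣP(2028)·Q(2021) = 17.05×127 + 2.32×151 + 0.79×241 + 7.79×78 = 2165.35 + 350.32 + 190.39 + 607.62 = 3313.68
ΣP(2021)·Q(2021) = 17.63×127 + 1.75×151 + 1.04×241 + 10.47×78 = 2239.01 + 264.25 + 250.64 + 816.66 = 3570.56
Index = 3313.68 / 3570.56 × 100 = 92.8056

92.81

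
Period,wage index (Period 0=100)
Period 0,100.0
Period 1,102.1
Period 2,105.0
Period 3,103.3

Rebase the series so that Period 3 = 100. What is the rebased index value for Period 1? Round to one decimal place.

98.8

Rebased(Period 1) = 102.1 / 103.3 × 100 = 98.8383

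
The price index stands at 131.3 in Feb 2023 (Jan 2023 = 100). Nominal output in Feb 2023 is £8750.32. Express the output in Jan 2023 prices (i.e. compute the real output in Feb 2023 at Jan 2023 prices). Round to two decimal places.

Real = Nominal ÷ (Index/100) = 8750.32 ÷ (131.3/100)
     = 8750.32 ÷ 1.313 = 6664.3717

6664.37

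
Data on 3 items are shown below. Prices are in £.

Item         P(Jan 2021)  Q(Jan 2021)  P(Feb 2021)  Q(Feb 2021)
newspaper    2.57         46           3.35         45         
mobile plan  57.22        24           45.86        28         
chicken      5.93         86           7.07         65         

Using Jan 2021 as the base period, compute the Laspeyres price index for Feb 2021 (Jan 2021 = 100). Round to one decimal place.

Laspeyres price index uses base-period quantities as weights.
ΣP(Feb 2021)·Q(Jan 2021) = 3.35×46 + 45.86×24 + 7.07×86 = 154.1 + 1100.64 + 608.02 = 1862.76
ΣP(Jan 2021)·Q(Jan 2021) = 2.57×46 + 57.22×24 + 5.93×86 = 118.22 + 1373.28 + 509.98 = 2001.48
Index = 1862.76 / 2001.48 × 100 = 93.0691

93.1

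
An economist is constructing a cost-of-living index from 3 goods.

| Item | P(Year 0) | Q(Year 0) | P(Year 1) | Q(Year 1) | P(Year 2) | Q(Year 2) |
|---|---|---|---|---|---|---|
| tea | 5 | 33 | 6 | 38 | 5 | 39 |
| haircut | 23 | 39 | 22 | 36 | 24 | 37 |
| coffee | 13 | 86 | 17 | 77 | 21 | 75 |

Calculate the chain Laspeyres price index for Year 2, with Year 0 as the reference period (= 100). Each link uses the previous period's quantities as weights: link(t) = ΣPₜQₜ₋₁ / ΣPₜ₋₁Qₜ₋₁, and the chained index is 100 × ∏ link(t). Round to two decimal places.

132.47

Link Year 0→Year 1:
ΣP(Year 1)Q(Year 0) = 6×33 + 22×39 + 17×86 = 198 + 858 + 1462 = 2518
ΣP(Year 0)Q(Year 0) = 5×33 + 23×39 + 13×86 = 165 + 897 + 1118 = 2180
link = 2518/2180 = 1.155046
Link Year 1→Year 2:
ΣP(Year 2)Q(Year 1) = 5×38 + 24×36 + 21×77 = 190 + 864 + 1617 = 2671
ΣP(Year 1)Q(Year 1) = 6×38 + 22×36 + 17×77 = 228 + 792 + 1309 = 2329
link = 2671/2329 = 1.146844
Chained index = 100 × 1.155046 × 1.146844 = 132.4658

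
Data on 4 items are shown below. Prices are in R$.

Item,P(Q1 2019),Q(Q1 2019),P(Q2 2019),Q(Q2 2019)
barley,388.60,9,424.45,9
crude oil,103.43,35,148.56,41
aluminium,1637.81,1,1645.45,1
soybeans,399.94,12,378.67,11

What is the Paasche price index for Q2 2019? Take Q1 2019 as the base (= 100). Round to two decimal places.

114.13

Paasche price index uses current-period quantities as weights.
ΣP(Q2 2019)·Q(Q2 2019) = 424.45×9 + 148.56×41 + 1645.45×1 + 378.67×11 = 3820.05 + 6090.96 + 1645.45 + 4165.37 = 15721.83
ΣP(Q1 2019)·Q(Q2 2019) = 388.60×9 + 103.43×41 + 1637.81×1 + 399.94×11 = 3497.4 + 4240.63 + 1637.81 + 4399.34 = 13775.18
Index = 15721.83 / 13775.18 × 100 = 114.1316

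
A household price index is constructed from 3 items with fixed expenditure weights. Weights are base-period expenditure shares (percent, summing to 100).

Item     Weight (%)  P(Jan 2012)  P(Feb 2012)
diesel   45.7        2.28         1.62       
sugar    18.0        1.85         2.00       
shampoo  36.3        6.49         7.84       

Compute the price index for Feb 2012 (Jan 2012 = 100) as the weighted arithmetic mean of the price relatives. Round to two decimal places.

95.78

diesel: 45.7 × (1.62/2.28) = 45.7 × 0.710526 = 32.4711
sugar: 18.0 × (2.00/1.85) = 18.0 × 1.081081 = 19.4595
shampoo: 36.3 × (7.84/6.49) = 36.3 × 1.208012 = 43.8508
Index = Σ wᵢ·(p₁ᵢ/p₀ᵢ) = 32.4711 + 19.4595 + 43.8508 = 95.7814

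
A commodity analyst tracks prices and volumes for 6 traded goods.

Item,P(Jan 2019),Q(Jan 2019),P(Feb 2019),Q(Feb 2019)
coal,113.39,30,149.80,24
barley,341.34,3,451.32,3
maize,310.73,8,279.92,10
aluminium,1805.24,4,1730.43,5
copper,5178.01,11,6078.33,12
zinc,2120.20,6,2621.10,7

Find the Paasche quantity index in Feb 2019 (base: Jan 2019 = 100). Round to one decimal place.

Paasche quantity index uses current-period prices as weights.
ΣP(Feb 2019)·Q(Feb 2019) = 149.80×24 + 451.32×3 + 279.92×10 + 1730.43×5 + 6078.33×12 + 2621.10×7 = 3595.2 + 1353.96 + 2799.2 + 8652.15 + 72939.96 + 18347.7 = 107688.17
ΣP(Feb 2019)·Q(Jan 2019) = 149.80×30 + 451.32×3 + 279.92×8 + 1730.43×4 + 6078.33×11 + 2621.10×6 = 4494 + 1353.96 + 2239.36 + 6921.72 + 66861.63 + 15726.6 = 97597.27
Index = 107688.17 / 97597.27 × 100 = 110.3393

110.3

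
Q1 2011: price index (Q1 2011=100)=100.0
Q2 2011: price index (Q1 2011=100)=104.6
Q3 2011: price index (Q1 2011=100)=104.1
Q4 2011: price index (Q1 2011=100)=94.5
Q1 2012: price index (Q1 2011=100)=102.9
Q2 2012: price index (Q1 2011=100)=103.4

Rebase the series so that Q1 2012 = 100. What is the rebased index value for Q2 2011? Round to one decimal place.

101.7

Rebased(Q2 2011) = 104.6 / 102.9 × 100 = 101.6521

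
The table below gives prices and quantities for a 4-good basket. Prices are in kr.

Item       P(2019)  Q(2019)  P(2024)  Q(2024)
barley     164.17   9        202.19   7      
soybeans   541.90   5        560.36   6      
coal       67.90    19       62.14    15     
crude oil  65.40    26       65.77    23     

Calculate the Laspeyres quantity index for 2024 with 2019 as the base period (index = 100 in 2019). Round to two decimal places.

Laspeyres quantity index uses base-period prices as weights.
ΣP(2019)·Q(2024) = 164.17×7 + 541.90×6 + 67.90×15 + 65.40×23 = 1149.19 + 3251.4 + 1018.5 + 1504.2 = 6923.29
ΣP(2019)·Q(2019) = 164.17×9 + 541.90×5 + 67.90×19 + 65.40×26 = 1477.53 + 2709.5 + 1290.1 + 1700.4 = 7177.53
Index = 6923.29 / 7177.53 × 100 = 96.4578

96.46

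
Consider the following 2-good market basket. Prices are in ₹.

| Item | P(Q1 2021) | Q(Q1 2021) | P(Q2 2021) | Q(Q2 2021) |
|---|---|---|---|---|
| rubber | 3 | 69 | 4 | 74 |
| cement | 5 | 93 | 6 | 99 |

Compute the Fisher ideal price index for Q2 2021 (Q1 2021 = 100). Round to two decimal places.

124.12

Laspeyres component (base-period weights):
ΣP(Q2 2021)Q(Q1 2021) = 4×69 + 6×93 = 276 + 558 = 834
ΣP(Q1 2021)Q(Q1 2021) = 3×69 + 5×93 = 207 + 465 = 672
L = 834 / 672 × 100 = 124.1071
Paasche component (current-period weights):
ΣP(Q2 2021)Q(Q2 2021) = 4×74 + 6×99 = 296 + 594 = 890
ΣP(Q1 2021)Q(Q2 2021) = 3×74 + 5×99 = 222 + 495 = 717
P = 890 / 717 × 100 = 124.1283
Fisher = √(L × P) = √(124.1071 × 124.1283) = 124.1177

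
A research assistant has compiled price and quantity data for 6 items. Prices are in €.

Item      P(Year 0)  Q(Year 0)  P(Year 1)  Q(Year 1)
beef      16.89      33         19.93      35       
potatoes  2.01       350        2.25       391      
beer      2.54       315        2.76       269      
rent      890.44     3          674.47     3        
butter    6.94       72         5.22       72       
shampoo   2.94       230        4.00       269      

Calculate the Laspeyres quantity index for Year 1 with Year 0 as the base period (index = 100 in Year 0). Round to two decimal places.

Laspeyres quantity index uses base-period prices as weights.
ΣP(Year 0)·Q(Year 1) = 16.89×35 + 2.01×391 + 2.54×269 + 890.44×3 + 6.94×72 + 2.94×269 = 591.15 + 785.91 + 683.26 + 2671.32 + 499.68 + 790.86 = 6022.18
ΣP(Year 0)·Q(Year 0) = 16.89×33 + 2.01×350 + 2.54×315 + 890.44×3 + 6.94×72 + 2.94×230 = 557.37 + 703.5 + 800.1 + 2671.32 + 499.68 + 676.2 = 5908.17
Index = 6022.18 / 5908.17 × 100 = 101.9297

101.93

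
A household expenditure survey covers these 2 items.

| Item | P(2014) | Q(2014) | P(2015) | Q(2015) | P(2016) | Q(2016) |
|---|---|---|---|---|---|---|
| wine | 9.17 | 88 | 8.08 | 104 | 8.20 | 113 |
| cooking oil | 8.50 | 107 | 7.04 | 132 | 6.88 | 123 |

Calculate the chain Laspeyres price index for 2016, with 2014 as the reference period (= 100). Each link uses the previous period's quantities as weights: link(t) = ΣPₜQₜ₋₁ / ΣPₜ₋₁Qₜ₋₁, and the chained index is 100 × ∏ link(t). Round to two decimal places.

Link 2014→2015:
ΣP(2015)Q(2014) = 8.08×88 + 7.04×107 = 711.04 + 753.28 = 1464.32
ΣP(2014)Q(2014) = 9.17×88 + 8.50×107 = 806.96 + 909.5 = 1716.46
link = 1464.32/1716.46 = 0.853105
Link 2015→2016:
ΣP(2016)Q(2015) = 8.20×104 + 6.88×132 = 852.8 + 908.16 = 1760.96
ΣP(2015)Q(2015) = 8.08×104 + 7.04×132 = 840.32 + 929.28 = 1769.6
link = 1760.96/1769.6 = 0.995118
Chained index = 100 × 0.853105 × 0.995118 = 84.8939

84.89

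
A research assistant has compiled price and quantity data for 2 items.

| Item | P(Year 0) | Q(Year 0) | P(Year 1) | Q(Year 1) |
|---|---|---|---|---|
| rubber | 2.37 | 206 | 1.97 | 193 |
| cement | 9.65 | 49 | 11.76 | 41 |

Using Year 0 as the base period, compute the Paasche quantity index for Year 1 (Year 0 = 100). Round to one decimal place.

87.8

Paasche quantity index uses current-period prices as weights.
ΣP(Year 1)·Q(Year 1) = 1.97×193 + 11.76×41 = 380.21 + 482.16 = 862.37
ΣP(Year 1)·Q(Year 0) = 1.97×206 + 11.76×49 = 405.82 + 576.24 = 982.06
Index = 862.37 / 982.06 × 100 = 87.8124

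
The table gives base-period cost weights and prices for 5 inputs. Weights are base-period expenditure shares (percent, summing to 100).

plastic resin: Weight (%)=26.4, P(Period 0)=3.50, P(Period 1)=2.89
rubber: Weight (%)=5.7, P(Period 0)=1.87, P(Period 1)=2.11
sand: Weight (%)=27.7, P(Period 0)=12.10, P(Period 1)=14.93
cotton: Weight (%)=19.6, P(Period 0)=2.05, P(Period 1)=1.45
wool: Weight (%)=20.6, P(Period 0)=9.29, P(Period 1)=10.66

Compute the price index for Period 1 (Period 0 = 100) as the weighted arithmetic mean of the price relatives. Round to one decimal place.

plastic resin: 26.4 × (2.89/3.50) = 26.4 × 0.825714 = 21.7989
rubber: 5.7 × (2.11/1.87) = 5.7 × 1.128342 = 6.4316
sand: 27.7 × (14.93/12.10) = 27.7 × 1.233884 = 34.1786
cotton: 19.6 × (1.45/2.05) = 19.6 × 0.707317 = 13.8634
wool: 20.6 × (10.66/9.29) = 20.6 × 1.147470 = 23.6379
Index = Σ wᵢ·(p₁ᵢ/p₀ᵢ) = 21.7989 + 6.4316 + 34.1786 + 13.8634 + 23.6379 = 99.9103

99.9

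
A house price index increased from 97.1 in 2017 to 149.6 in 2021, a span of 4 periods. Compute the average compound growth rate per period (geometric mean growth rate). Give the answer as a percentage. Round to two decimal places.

Growth factor = (149.6/97.1)^(1/4) = (1.540680)^(1/4) = 1.114110
Growth rate = 1.114110 − 1 = 0.114110 = 11.4110%

11.41%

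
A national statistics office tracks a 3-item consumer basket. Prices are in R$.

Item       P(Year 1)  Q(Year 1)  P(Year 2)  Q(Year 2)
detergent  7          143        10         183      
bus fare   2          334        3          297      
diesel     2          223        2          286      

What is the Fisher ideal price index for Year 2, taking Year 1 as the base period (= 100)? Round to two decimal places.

135.32

Laspeyres component (base-period weights):
ΣP(Year 2)Q(Year 1) = 10×143 + 3×334 + 2×223 = 1430 + 1002 + 446 = 2878
ΣP(Year 1)Q(Year 1) = 7×143 + 2×334 + 2×223 = 1001 + 668 + 446 = 2115
L = 2878 / 2115 × 100 = 136.0757
Paasche component (current-period weights):
ΣP(Year 2)Q(Year 2) = 10×183 + 3×297 + 2×286 = 1830 + 891 + 572 = 3293
ΣP(Year 1)Q(Year 2) = 7×183 + 2×297 + 2×286 = 1281 + 594 + 572 = 2447
P = 3293 / 2447 × 100 = 134.5729
Fisher = √(L × P) = √(136.0757 × 134.5729) = 135.3222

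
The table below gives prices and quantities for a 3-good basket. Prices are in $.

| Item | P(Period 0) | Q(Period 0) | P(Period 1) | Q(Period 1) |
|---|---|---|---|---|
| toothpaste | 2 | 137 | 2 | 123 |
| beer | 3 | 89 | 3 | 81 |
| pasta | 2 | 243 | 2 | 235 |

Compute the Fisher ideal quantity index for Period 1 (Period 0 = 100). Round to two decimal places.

93.38

Laspeyres component (base-period weights):
ΣP(Period 0)Q(Period 1) = 2×123 + 3×81 + 2×235 = 246 + 243 + 470 = 959
ΣP(Period 0)Q(Period 0) = 2×137 + 3×89 + 2×243 = 274 + 267 + 486 = 1027
L = 959 / 1027 × 100 = 93.3788
Paasche component (current-period weights):
ΣP(Period 1)Q(Period 1) = 2×123 + 3×81 + 2×235 = 246 + 243 + 470 = 959
ΣP(Period 1)Q(Period 0) = 2×137 + 3×89 + 2×243 = 274 + 267 + 486 = 1027
P = 959 / 1027 × 100 = 93.3788
Fisher = √(L × P) = √(93.3788 × 93.3788) = 93.3788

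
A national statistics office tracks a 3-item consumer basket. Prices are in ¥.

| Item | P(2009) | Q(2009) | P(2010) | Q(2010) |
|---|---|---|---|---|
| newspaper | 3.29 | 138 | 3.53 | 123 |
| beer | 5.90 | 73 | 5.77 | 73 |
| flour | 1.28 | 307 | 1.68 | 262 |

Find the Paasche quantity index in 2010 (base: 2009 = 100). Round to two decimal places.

Paasche quantity index uses current-period prices as weights.
ΣP(2010)·Q(2010) = 3.53×123 + 5.77×73 + 1.68×262 = 434.19 + 421.21 + 440.16 = 1295.56
ΣP(2010)·Q(2009) = 3.53×138 + 5.77×73 + 1.68×307 = 487.14 + 421.21 + 515.76 = 1424.11
Index = 1295.56 / 1424.11 × 100 = 90.9733

90.97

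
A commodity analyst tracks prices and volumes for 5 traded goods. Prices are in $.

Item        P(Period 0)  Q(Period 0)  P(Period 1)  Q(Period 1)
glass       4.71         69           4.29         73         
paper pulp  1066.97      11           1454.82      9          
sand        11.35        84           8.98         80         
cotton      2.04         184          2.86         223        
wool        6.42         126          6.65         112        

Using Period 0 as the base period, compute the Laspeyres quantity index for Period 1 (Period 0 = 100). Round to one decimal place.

84.7

Laspeyres quantity index uses base-period prices as weights.
ΣP(Period 0)·Q(Period 1) = 4.71×73 + 1066.97×9 + 11.35×80 + 2.04×223 + 6.42×112 = 343.83 + 9602.73 + 908 + 454.92 + 719.04 = 12028.52
ΣP(Period 0)·Q(Period 0) = 4.71×69 + 1066.97×11 + 11.35×84 + 2.04×184 + 6.42×126 = 324.99 + 11736.67 + 953.4 + 375.36 + 808.92 = 14199.34
Index = 12028.52 / 14199.34 × 100 = 84.7118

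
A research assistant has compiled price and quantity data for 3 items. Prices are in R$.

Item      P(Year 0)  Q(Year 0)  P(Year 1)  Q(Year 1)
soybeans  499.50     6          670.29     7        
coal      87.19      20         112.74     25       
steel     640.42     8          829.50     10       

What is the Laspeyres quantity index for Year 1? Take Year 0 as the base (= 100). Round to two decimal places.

122.47

Laspeyres quantity index uses base-period prices as weights.
ΣP(Year 0)·Q(Year 1) = 499.50×7 + 87.19×25 + 640.42×10 = 3496.5 + 2179.75 + 6404.2 = 12080.45
ΣP(Year 0)·Q(Year 0) = 499.50×6 + 87.19×20 + 640.42×8 = 2997 + 1743.8 + 5123.36 = 9864.16
Index = 12080.45 / 9864.16 × 100 = 122.4681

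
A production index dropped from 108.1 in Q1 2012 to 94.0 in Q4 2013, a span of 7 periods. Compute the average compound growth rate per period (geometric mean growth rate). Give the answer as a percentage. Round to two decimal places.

-1.98%

Growth factor = (94.0/108.1)^(1/7) = (0.869565)^(1/7) = 0.980232
Growth rate = 0.980232 − 1 = -0.019768 = -1.9768%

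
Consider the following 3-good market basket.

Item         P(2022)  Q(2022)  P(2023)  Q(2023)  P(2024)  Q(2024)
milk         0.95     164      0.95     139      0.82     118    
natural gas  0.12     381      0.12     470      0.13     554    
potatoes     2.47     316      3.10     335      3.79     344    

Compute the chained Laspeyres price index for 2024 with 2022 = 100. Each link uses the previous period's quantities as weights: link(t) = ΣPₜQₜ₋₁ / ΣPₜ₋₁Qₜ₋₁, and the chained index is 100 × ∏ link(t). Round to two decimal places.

141.62

Link 2022→2023:
ΣP(2023)Q(2022) = 0.95×164 + 0.12×381 + 3.10×316 = 155.8 + 45.72 + 979.6 = 1181.12
ΣP(2022)Q(2022) = 0.95×164 + 0.12×381 + 2.47×316 = 155.8 + 45.72 + 780.52 = 982.04
link = 1181.12/982.04 = 1.202721
Link 2023→2024:
ΣP(2024)Q(2023) = 0.82×139 + 0.13×470 + 3.79×335 = 113.98 + 61.1 + 1269.65 = 1444.73
ΣP(2023)Q(2023) = 0.95×139 + 0.12×470 + 3.10×335 = 132.05 + 56.4 + 1038.5 = 1226.95
link = 1444.73/1226.95 = 1.177497
Chained index = 100 × 1.202721 × 1.177497 = 141.6200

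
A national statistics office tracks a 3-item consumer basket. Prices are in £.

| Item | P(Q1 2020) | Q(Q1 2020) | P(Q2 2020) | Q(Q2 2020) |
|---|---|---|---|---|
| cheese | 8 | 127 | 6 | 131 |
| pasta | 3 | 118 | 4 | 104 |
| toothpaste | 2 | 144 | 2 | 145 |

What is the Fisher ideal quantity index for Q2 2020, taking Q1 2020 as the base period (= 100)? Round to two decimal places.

98.77

Laspeyres component (base-period weights):
ΣP(Q1 2020)Q(Q2 2020) = 8×131 + 3×104 + 2×145 = 1048 + 312 + 290 = 1650
ΣP(Q1 2020)Q(Q1 2020) = 8×127 + 3×118 + 2×144 = 1016 + 354 + 288 = 1658
L = 1650 / 1658 × 100 = 99.5175
Paasche component (current-period weights):
ΣP(Q2 2020)Q(Q2 2020) = 6×131 + 4×104 + 2×145 = 786 + 416 + 290 = 1492
ΣP(Q2 2020)Q(Q1 2020) = 6×127 + 4×118 + 2×144 = 762 + 472 + 288 = 1522
P = 1492 / 1522 × 100 = 98.0289
Fisher = √(L × P) = √(99.5175 × 98.0289) = 98.7704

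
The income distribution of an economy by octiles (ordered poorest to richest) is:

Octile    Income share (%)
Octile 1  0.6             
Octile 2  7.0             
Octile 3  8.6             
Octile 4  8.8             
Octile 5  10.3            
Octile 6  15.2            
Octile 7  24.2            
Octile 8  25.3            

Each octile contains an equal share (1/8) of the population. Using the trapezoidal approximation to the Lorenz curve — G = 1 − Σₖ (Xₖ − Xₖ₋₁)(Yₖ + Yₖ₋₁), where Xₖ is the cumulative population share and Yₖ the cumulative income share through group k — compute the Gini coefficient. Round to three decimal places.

Cumulative income shares Yₖ: 0.0060, 0.0760, 0.1620, 0.2500, 0.3530, 0.5050, 0.7470, 1.0000
Σ (Xₖ−Xₖ₋₁)(Yₖ+Yₖ₋₁) = (1/8)(0.0060+0.0000) + (1/8)(0.0760+0.0060) + (1/8)(0.1620+0.0760) + (1/8)(0.2500+0.1620) + (1/8)(0.3530+0.2500) + (1/8)(0.5050+0.3530) + (1/8)(0.7470+0.5050) + (1/8)(1.0000+0.7470)
  = 0.0008 + 0.0103 + 0.0298 + 0.0515 + 0.0754 + 0.1072 + 0.1565 + 0.2184 = 0.6497
G = 1 − 0.6497 = 0.3503

0.350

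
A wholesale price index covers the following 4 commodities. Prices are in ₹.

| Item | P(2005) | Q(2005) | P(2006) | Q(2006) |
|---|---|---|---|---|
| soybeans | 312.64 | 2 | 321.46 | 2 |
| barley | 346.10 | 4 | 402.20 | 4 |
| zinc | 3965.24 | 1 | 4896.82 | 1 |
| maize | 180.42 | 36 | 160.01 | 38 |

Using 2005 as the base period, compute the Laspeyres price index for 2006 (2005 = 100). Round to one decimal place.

103.5

Laspeyres price index uses base-period quantities as weights.
ΣP(2006)·Q(2005) = 321.46×2 + 402.20×4 + 4896.82×1 + 160.01×36 = 642.92 + 1608.8 + 4896.82 + 5760.36 = 12908.9
ΣP(2005)·Q(2005) = 312.64×2 + 346.10×4 + 3965.24×1 + 180.42×36 = 625.28 + 1384.4 + 3965.24 + 6495.12 = 12470.04
Index = 12908.9 / 12470.04 × 100 = 103.5193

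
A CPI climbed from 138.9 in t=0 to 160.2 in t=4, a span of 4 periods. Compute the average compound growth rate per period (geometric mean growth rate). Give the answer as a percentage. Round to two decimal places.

Growth factor = (160.2/138.9)^(1/4) = (1.153348)^(1/4) = 1.036311
Growth rate = 1.036311 − 1 = 0.036311 = 3.6311%

3.63%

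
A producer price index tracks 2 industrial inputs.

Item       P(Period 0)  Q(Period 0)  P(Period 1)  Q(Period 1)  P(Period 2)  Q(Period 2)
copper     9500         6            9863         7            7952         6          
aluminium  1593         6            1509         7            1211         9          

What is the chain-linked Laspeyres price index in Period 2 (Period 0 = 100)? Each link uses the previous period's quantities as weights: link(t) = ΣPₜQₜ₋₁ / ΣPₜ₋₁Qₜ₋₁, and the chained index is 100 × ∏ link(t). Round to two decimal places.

Link Period 0→Period 1:
ΣP(Period 1)Q(Period 0) = 9863×6 + 1509×6 = 59178 + 9054 = 68232
ΣP(Period 0)Q(Period 0) = 9500×6 + 1593×6 = 57000 + 9558 = 66558
link = 68232/66558 = 1.025151
Link Period 1→Period 2:
ΣP(Period 2)Q(Period 1) = 7952×7 + 1211×7 = 55664 + 8477 = 64141
ΣP(Period 1)Q(Period 1) = 9863×7 + 1509×7 = 69041 + 10563 = 79604
link = 64141/79604 = 0.805751
Chained index = 100 × 1.025151 × 0.805751 = 82.6016

82.60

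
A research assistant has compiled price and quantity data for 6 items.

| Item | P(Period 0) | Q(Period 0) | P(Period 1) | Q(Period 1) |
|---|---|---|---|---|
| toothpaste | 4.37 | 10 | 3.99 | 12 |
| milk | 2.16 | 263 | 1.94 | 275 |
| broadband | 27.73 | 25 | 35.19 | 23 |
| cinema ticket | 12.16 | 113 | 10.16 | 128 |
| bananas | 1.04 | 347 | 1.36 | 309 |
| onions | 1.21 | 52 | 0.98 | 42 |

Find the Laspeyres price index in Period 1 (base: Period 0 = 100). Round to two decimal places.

99.93

Laspeyres price index uses base-period quantities as weights.
ΣP(Period 1)·Q(Period 0) = 3.99×10 + 1.94×263 + 35.19×25 + 10.16×113 + 1.36×347 + 0.98×52 = 39.9 + 510.22 + 879.75 + 1148.08 + 471.92 + 50.96 = 3100.83
ΣP(Period 0)·Q(Period 0) = 4.37×10 + 2.16×263 + 27.73×25 + 12.16×113 + 1.04×347 + 1.21×52 = 43.7 + 568.08 + 693.25 + 1374.08 + 360.88 + 62.92 = 3102.91
Index = 3100.83 / 3102.91 × 100 = 99.9330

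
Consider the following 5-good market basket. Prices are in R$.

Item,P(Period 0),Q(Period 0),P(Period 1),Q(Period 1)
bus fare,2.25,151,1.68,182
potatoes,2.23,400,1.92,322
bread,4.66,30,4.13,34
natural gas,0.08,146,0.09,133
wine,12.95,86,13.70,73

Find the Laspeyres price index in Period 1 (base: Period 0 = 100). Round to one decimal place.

Laspeyres price index uses base-period quantities as weights.
ΣP(Period 1)·Q(Period 0) = 1.68×151 + 1.92×400 + 4.13×30 + 0.09×146 + 13.70×86 = 253.68 + 768 + 123.9 + 13.14 + 1178.2 = 2336.92
ΣP(Period 0)·Q(Period 0) = 2.25×151 + 2.23×400 + 4.66×30 + 0.08×146 + 12.95×86 = 339.75 + 892 + 139.8 + 11.68 + 1113.7 = 2496.93
Index = 2336.92 / 2496.93 × 100 = 93.5917

93.6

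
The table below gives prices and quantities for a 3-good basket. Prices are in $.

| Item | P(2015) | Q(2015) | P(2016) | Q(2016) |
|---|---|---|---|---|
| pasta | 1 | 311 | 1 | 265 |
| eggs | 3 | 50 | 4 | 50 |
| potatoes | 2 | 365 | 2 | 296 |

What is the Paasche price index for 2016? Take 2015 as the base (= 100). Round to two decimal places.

Paasche price index uses current-period quantities as weights.
ΣP(2016)·Q(2016) = 1×265 + 4×50 + 2×296 = 265 + 200 + 592 = 1057
ΣP(2015)·Q(2016) = 1×265 + 3×50 + 2×296 = 265 + 150 + 592 = 1007
Index = 1057 / 1007 × 100 = 104.9652

104.97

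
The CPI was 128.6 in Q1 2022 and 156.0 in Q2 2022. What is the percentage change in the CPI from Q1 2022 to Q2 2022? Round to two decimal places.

21.31%

Change = (156.0 − 128.6) / 128.6 × 100
       = 27.4 / 128.6 × 100 = 21.3064%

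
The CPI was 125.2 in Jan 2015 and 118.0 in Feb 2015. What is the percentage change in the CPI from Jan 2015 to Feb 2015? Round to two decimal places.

Change = (118.0 − 125.2) / 125.2 × 100
       = -7.2 / 125.2 × 100 = -5.7508%

-5.75%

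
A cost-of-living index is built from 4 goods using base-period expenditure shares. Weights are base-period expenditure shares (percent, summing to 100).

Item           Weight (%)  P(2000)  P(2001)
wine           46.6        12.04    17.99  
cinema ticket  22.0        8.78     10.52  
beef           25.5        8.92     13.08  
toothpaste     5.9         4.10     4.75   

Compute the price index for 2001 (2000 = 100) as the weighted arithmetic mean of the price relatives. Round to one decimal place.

140.2

wine: 46.6 × (17.99/12.04) = 46.6 × 1.494186 = 69.6291
cinema ticket: 22.0 × (10.52/8.78) = 22.0 × 1.198178 = 26.3599
beef: 25.5 × (13.08/8.92) = 25.5 × 1.466368 = 37.3924
toothpaste: 5.9 × (4.75/4.10) = 5.9 × 1.158537 = 6.8354
Index = Σ wᵢ·(p₁ᵢ/p₀ᵢ) = 69.6291 + 26.3599 + 37.3924 + 6.8354 = 140.2167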